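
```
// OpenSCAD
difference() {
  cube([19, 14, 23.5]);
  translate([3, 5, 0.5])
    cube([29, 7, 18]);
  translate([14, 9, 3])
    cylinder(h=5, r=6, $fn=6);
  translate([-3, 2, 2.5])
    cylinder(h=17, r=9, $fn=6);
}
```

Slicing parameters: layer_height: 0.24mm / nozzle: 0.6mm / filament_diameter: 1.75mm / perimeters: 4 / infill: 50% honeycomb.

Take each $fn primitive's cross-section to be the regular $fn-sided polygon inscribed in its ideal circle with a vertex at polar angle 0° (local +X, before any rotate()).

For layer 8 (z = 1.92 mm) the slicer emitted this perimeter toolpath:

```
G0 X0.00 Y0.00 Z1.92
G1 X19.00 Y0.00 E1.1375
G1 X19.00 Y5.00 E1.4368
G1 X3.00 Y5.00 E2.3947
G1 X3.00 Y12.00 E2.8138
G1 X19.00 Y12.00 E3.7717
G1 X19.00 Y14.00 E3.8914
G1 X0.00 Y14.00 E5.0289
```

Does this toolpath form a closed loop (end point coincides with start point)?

Start point (G0): (0.00, 0.00). End point (last G1): the path does not return to the start — open.

no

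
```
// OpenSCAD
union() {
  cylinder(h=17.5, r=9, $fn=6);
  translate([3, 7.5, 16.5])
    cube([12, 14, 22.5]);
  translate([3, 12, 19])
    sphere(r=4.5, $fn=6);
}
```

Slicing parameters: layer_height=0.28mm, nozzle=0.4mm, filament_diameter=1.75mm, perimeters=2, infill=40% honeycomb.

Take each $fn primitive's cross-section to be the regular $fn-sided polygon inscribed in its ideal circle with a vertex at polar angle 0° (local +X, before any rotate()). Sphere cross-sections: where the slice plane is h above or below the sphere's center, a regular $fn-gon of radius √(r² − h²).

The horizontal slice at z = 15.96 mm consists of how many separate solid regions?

At z = 15.96 mm: the r=9 cylinder gives a regular 6-gon of circumradius 9 (constant along its height); the cube at (3, 7.5) is not intersected at this z (z outside [16.5, 39]); the r=4.5 sphere at (3, 12) contributes a regular 6-gon of circumradius √(4.5²−3.04²) = 3.318; Combining (union): the 2 present regions are separate (no shared area or edge), so areas and boundary lengths simply add and each stays a separate island — 2 connected regions. The result has 2 disconnected regions.

2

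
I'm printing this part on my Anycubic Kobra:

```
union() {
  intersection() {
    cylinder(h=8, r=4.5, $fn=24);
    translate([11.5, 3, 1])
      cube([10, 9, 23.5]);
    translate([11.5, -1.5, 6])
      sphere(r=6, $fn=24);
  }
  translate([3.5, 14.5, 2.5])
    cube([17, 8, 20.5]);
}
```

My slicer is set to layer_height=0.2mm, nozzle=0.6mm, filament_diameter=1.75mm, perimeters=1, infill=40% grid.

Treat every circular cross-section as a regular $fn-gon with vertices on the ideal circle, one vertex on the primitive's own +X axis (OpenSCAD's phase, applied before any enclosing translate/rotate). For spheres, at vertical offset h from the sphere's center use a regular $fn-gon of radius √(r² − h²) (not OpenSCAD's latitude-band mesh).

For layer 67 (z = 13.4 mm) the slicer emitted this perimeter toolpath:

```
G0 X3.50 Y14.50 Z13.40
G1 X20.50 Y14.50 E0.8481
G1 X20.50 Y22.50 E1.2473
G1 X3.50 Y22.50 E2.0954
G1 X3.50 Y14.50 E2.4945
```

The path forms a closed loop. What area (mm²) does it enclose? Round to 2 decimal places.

Apply the shoelace formula to the sequence of (X, Y) vertices; enclosed area = 136.00 mm².

136.00 mm²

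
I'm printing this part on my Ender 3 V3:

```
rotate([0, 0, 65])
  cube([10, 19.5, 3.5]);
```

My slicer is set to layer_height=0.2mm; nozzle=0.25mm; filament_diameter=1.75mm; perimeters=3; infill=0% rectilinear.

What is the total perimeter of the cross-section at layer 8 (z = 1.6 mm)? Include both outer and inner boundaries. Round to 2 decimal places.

59.00 mm

At z = 1.6 mm: the cube (footprint 10×19.5) is included at this height (perimeter 59.00 mm); (rotated 65° about Z; rotation is an isometry so areas/perimeters/island counts are preserved). Overall, the cross-section is a single solid region. Total boundary length (outer) = 59.00 mm.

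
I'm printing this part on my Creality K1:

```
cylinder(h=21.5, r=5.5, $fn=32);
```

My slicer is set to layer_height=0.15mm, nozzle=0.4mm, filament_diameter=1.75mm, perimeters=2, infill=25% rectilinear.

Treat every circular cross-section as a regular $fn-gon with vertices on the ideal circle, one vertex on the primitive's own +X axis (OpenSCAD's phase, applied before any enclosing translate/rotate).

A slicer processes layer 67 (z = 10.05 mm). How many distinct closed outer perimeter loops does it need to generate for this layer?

1

At z = 10.05 mm: the r=5.5 cylinder gives a regular 32-gon of circumradius 5.5 (constant along its height). The result has 1 disconnected region.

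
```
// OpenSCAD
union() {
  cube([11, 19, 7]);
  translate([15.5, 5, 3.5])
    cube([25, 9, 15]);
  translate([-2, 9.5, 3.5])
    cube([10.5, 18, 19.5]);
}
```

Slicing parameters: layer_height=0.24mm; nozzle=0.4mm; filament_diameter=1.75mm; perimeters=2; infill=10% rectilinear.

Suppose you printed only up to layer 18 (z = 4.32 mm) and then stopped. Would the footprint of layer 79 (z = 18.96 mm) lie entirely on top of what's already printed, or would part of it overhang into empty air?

entirely on top

Compare the two slices. At z = 4.32: the cube is present — its section is the full 11×19 rectangle (area 209.00 mm²); the 25×9 cube at (15.5, 5) contributes its full rectangle (area 225.00 mm²); the cube at (-2, 9.5) (footprint 10.5×18) is included at this height (area 189.00 mm²); Merging all regions: the regions partially overlap — summed areas 623.00 mm² minus the doubly-counted overlap 80.75 mm² gives 542.25 mm² — area = 542.25 mm². At z = 18.96: the cube is not intersected at this z (z outside [0, 7]); the cube at (15.5, 5) is not intersected at this z (z outside [3.5, 18.5]); the cube at (-2, 9.5) (footprint 10.5×18) is included at this height (area 189.00 mm²); Combining (union): only the 10.5×18 cube at (-2, 9.5) is present, so the union is just that shape — area = 189.00 mm². Checking containment: the cross-section at z = 18.96 is a subset of the cross-section at z = 4.32.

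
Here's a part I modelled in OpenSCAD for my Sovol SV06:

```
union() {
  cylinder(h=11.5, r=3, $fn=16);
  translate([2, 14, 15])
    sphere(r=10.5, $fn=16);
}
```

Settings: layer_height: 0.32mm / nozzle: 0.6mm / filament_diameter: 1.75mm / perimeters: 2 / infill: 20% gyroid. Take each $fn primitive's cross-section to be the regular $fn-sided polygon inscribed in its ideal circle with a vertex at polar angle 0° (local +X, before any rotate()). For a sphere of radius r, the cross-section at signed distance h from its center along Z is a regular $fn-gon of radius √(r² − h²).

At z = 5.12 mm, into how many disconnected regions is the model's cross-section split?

2

At z = 5.12 mm: the cylinder: section is a regular 16-gon, circumradius r=3; the sphere at (2, 14): section is a regular 16-gon, circumradius = √(r²−h²) = √(10.5²−9.88²) = 3.555; Merging all regions: the 2 present regions are separate (no shared area or edge), so areas and boundary lengths simply add and each stays a separate island — 2 connected regions. The result has 2 disconnected regions.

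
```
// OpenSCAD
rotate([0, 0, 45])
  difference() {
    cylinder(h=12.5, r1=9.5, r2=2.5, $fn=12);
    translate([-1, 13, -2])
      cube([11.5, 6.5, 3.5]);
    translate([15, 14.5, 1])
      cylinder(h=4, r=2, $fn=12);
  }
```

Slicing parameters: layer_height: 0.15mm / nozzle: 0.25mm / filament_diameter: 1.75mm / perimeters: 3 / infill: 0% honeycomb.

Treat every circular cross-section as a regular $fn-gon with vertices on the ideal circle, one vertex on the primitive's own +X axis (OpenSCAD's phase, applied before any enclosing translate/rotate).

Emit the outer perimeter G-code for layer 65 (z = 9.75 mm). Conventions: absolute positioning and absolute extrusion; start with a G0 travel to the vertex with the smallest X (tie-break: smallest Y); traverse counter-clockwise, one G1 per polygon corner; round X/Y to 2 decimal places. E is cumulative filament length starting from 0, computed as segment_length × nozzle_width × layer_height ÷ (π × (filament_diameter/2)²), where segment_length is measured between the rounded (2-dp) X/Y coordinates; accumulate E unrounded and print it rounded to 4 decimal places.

At z = 9.75 mm: the cone contributes a regular 12-gon of circumradius 4.040 (interpolated between r1=9.5 and r2=2.5 at t=0.780); the cube at (-1, 13) is absent (z outside [-2, 1.5]); the cylinder at (15, 14.5) is not intersected at this z (z outside [1, 5]); Subtracting the remaining from the first: none of the subtracted shapes is present at this height, so the cone is unchanged — 1 connected region; (whole slice rotated 45° about Z — lengths, areas and connectivity unchanged). The outline is a single polygon with 12 vertices. Extrusion per mm of travel: 0.25 × 0.15 / (π × 0.875²) = 0.015591. Accumulating E over each segment gives final E = 0.3913.

G0 X-3.90 Y-1.05 Z9.75
G1 X-2.86 Y-2.86 E0.0325
G1 X-1.05 Y-3.90 E0.0651
G1 X1.05 Y-3.90 E0.0978
G1 X2.86 Y-2.86 E0.1304
G1 X3.90 Y-1.05 E0.1629
G1 X3.90 Y1.05 E0.1957
G1 X2.86 Y2.86 E0.2282
G1 X1.05 Y3.90 E0.2608
G1 X-1.05 Y3.90 E0.2935
G1 X-2.86 Y2.86 E0.3260
G1 X-3.90 Y1.05 E0.3586
G1 X-3.90 Y-1.05 E0.3913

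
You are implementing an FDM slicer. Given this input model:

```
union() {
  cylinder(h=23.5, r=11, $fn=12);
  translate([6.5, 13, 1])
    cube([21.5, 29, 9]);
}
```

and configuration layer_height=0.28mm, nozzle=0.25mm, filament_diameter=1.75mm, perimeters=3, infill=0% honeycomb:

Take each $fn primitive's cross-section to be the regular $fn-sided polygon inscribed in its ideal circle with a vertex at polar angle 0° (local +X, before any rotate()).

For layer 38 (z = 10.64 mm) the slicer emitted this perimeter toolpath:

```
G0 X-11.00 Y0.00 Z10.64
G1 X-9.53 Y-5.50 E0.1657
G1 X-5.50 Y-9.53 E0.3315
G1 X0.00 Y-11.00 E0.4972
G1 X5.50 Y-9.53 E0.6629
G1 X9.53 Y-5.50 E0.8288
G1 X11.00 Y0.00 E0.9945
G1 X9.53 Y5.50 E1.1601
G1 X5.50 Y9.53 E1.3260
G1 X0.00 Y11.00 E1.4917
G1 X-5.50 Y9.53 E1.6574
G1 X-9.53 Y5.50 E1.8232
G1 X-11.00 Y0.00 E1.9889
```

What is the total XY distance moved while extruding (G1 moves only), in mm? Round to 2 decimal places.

68.34 mm

Sum the Euclidean lengths of each G1 segment: total = 68.34 mm.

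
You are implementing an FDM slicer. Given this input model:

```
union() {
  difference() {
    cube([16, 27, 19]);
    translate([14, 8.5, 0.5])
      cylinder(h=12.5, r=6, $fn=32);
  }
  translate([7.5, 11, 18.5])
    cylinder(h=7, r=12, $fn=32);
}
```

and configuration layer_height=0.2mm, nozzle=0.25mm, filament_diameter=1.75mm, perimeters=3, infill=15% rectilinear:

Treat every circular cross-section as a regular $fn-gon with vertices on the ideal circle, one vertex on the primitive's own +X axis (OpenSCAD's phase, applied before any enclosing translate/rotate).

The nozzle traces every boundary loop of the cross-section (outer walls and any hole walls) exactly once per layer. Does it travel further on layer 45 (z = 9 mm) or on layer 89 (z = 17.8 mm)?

Layer 45 (z = 9): the 16×27 cube contributes its full rectangle (perimeter 86.00 mm); the r=6 cylinder at (14, 8.5) contributes a regular 32-gon of circumradius 6 (perimeter = 2·32·6.000·sin(180°/32) = 37.64 mm); Taking the first minus the rest: starting from the 16×27 cube, the r=6 cylinder at (14, 8.5) partially overlaps it — only the 79.65 mm² overlap (of its 112.37 mm²) is removed, clipping the outline — boundary = 97.64 mm; the cylinder at (7.5, 11) is absent (z outside [18.5, 25.5]); Merging all regions: only that combined region is present, so the union is just that shape — boundary = 97.64 mm. So its perimeter = 97.64 mm. Layer 89 (z = 17.8): the cube is present — its section is the full 16×27 rectangle (perimeter 86.00 mm); the cylinder at (14, 8.5) does not reach this height (z outside [0.5, 13]); Taking the first minus the rest: none of the subtracted shapes is present at this height, so the 16×27 cube is unchanged — boundary = 86.00 mm; the cylinder at (7.5, 11) is absent (z outside [18.5, 25.5]); Taking the union: only that combined region is present, so the union is just that shape — boundary = 86.00 mm. So its perimeter = 86.00 mm. Layer 45 is larger (97.64 vs 86.00 mm).

layer 45 (z = 9 mm)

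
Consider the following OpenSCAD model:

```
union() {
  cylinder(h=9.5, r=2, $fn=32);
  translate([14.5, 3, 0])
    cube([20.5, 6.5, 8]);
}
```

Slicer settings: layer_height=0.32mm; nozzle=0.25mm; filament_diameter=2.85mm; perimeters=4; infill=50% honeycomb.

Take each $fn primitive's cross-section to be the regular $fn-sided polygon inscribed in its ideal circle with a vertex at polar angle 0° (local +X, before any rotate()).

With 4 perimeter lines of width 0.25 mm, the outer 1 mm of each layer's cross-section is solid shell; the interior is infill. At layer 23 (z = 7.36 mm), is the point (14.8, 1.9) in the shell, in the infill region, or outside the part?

outside

At z = 7.36 mm: the r=2 cylinder contributes a regular 32-gon of circumradius 2; the 20.5×6.5 cube at (14.5, 3) contributes its full rectangle; Merging all regions: the 2 present regions are separate (no shared area or edge), so areas and boundary lengths simply add and each stays a separate island — 2 connected regions. Overall, the cross-section has 2 separate islands. The nearest boundary edge runs (35.00, 3.00)→(14.50, 3.00); distance from the point to it = 1.10 mm. The point is not inside any of the regions above, so it lies outside the cross-section (1.10 mm from the nearest boundary).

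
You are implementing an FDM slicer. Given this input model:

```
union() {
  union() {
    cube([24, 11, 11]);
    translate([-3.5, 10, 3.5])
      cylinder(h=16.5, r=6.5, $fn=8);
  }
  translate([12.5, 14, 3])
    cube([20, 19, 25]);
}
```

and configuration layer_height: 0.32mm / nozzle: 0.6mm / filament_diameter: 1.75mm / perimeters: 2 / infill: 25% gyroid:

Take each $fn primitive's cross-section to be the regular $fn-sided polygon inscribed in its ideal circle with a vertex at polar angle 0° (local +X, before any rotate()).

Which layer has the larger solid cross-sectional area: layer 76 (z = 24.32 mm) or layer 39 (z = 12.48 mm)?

Layer 76 (z = 24.32): the cube does not reach this height (z outside [0, 11]); the cylinder at (-3.5, 10) is not intersected at this z (z outside [3.5, 20]); Combining (union): nothing is present at this height; the 20×19 cube at (12.5, 14) contributes its full rectangle (area 380.00 mm²); Merging all regions: only the 20×19 cube at (12.5, 14) is present, so the union is just that shape — area = 380.00 mm². So its area = 380.00 mm². Layer 39 (z = 12.48): the cube is not intersected at this z (z outside [0, 11]); the r=6.5 cylinder at (-3.5, 10) contributes a regular 8-gon of circumradius 6.5 (area = (8/2)·6.500²·sin(360°/8) = 119.50 mm²); Combining (union): only the r=6.5 cylinder at (-3.5, 10) is present, so the union is just that shape — area = 119.50 mm²; the cube at (12.5, 14) is present — its section is the full 20×19 rectangle (area 380.00 mm²); Taking the union: the 2 present regions are separate (no shared area or edge), so areas and boundary lengths simply add and each stays a separate island — area = 499.50 mm². So its area = 499.50 mm². Layer 39 is larger (499.50 vs 380.00 mm²).

layer 39 (z = 12.48 mm)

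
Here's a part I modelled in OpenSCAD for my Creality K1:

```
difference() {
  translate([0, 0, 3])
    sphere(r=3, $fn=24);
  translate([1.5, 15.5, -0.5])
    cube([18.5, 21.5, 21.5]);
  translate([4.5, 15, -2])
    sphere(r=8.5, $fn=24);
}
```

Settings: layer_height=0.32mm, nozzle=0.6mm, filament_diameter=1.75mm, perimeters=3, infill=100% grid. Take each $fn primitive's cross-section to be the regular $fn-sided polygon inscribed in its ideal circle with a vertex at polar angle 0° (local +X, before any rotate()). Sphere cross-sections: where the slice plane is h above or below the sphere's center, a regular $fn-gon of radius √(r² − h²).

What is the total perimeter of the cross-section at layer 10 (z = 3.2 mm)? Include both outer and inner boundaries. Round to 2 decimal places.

At z = 3.2 mm: the r=3 sphere contributes a regular 24-gon of circumradius √(3²−0.2²) = 2.993 (perimeter = 2·24·2.993·sin(180°/24) = 18.75 mm); the cube at (1.5, 15.5) is present — its section is the full 18.5×21.5 rectangle (perimeter 80.00 mm); the r=8.5 sphere at (4.5, 15) slices to a regular 24-gon of circumradius 6.724 (√(r²−h²) with h=5.2 from center) (perimeter = 2·24·6.724·sin(180°/24) = 42.13 mm); After the difference (first − rest): starting from the r=3 sphere, the 18.5×21.5 cube at (1.5, 15.5) misses the remaining region (no effect); the r=8.5 sphere at (4.5, 15) misses the remaining region (no effect) — boundary = 18.75 mm. Overall, the cross-section is a single solid region. Total boundary length (outer) = 18.75 mm.

18.75 mm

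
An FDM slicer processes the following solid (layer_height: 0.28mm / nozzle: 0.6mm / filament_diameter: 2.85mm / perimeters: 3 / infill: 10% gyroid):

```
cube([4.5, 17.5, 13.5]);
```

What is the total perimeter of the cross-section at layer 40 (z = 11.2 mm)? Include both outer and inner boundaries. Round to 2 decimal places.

44.00 mm

At z = 11.2 mm: the 4.5×17.5 cube contributes its full rectangle (perimeter 44.00 mm). Overall, the cross-section is a single solid region. Total boundary length (outer) = 44.00 mm.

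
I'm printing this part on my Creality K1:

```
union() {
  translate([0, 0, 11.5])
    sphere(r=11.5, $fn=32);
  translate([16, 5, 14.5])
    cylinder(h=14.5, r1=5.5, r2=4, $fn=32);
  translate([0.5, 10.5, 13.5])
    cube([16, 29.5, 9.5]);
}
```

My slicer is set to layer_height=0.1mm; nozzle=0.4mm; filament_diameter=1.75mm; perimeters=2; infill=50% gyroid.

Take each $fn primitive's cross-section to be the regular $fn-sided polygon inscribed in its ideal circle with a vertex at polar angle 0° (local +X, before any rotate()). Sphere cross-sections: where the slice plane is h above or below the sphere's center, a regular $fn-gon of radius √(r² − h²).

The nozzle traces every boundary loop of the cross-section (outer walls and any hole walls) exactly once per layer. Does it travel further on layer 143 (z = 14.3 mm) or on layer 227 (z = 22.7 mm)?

layer 143 (z = 14.3 mm)

Layer 143 (z = 14.3): the r=11.5 sphere contributes a regular 32-gon of circumradius √(11.5²−2.8²) = 11.154 (perimeter = 2·32·11.154·sin(180°/32) = 69.97 mm); the cone at (16, 5) does not reach this height (z outside [14.5, 29]); the cube at (0.5, 10.5) is present — its section is the full 16×29.5 rectangle (perimeter 91.00 mm); Combining (union): the regions partially overlap (shared area 1.19 mm²), so the edge portions inside another operand are dropped and the merged outline is re-measured after clipping — boundary = 154.04 mm. So its perimeter = 154.04 mm. Layer 227 (z = 22.7): the r=11.5 sphere slices to a regular 32-gon of circumradius 2.610 (√(r²−h²) with h=11.2 from center) (perimeter = 2·32·2.610·sin(180°/32) = 16.37 mm); the cone at (16, 5): at t=0.566 of its height the radius interpolates to r₁+(r₂−r₁)t = 4.652, giving a regular 32-gon of that circumradius (perimeter = 2·32·4.652·sin(180°/32) = 29.18 mm); the 16×29.5 cube at (0.5, 10.5) contributes its full rectangle (perimeter 91.00 mm); Taking the union: the 3 present regions are separate (no shared area or edge), so areas and boundary lengths simply add and each stays a separate island — boundary = 136.55 mm. So its perimeter = 136.55 mm. Layer 143 is larger (154.04 vs 136.55 mm).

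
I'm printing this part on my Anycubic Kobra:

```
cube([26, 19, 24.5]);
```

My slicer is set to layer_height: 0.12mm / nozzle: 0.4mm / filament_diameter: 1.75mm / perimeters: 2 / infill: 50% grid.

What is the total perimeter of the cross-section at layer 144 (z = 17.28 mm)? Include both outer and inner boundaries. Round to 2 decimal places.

90.00 mm

At z = 17.28 mm: the 26×19 cube contributes its full rectangle (perimeter 90.00 mm). Overall, the cross-section is a single solid region. Total boundary length (outer) = 90.00 mm.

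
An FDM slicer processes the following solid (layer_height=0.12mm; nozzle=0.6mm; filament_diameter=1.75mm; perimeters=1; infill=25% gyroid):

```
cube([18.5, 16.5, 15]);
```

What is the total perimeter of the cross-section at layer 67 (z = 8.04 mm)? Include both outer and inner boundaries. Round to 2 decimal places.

70.00 mm

At z = 8.04 mm: the 18.5×16.5 cube contributes its full rectangle (perimeter 70.00 mm). Overall, the cross-section is a single solid region. Total boundary length (outer) = 70.00 mm.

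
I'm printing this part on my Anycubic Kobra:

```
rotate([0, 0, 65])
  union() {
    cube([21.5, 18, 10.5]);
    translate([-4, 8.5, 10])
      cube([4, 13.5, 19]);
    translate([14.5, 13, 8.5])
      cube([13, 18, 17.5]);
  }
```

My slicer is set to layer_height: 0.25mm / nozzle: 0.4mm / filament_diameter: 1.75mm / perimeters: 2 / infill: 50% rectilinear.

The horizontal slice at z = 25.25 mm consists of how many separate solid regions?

2

At z = 25.25 mm: the cube is absent (z outside [0, 10.5]); the cube at (-4, 8.5) is present — its section is the full 4×13.5 rectangle; the cube at (14.5, 13) is present — its section is the full 13×18 rectangle; Taking the union: the 2 present regions are separate (no shared area or edge), so areas and boundary lengths simply add and each stays a separate island — 2 connected regions; (rotated 65° about Z; rotation is an isometry so areas/perimeters/island counts are preserved). The result has 2 disconnected regions.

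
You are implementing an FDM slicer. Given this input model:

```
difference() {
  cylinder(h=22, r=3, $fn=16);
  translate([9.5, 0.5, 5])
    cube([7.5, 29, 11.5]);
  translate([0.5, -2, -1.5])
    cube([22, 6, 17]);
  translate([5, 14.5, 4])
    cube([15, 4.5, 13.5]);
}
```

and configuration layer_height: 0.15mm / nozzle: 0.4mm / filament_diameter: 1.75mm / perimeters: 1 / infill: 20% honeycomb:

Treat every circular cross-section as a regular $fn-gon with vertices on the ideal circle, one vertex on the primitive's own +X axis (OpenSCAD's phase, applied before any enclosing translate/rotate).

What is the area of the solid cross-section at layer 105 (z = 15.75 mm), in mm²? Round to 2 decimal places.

At z = 15.75 mm: the r=3 cylinder contributes a regular 16-gon of circumradius 3 (area = (16/2)·3.000²·sin(360°/16) = 27.55 mm²); the cube at (9.5, 0.5) is present — its section is the full 7.5×29 rectangle (area 217.50 mm²); the cube at (0.5, -2) does not reach this height (z outside [-1.5, 15.5]); the cube at (5, 14.5) (footprint 15×4.5) is included at this height (area 67.50 mm²); After the difference (first − rest): starting from the r=3 cylinder (27.55 mm²), the 7.5×29 cube at (9.5, 0.5) misses the remaining region (no effect); the 15×4.5 cube at (5, 14.5) misses the remaining region (no effect) — area = 27.55 mm². Overall, the cross-section is a single solid region. Net area = 27.55 mm².

27.55 mm²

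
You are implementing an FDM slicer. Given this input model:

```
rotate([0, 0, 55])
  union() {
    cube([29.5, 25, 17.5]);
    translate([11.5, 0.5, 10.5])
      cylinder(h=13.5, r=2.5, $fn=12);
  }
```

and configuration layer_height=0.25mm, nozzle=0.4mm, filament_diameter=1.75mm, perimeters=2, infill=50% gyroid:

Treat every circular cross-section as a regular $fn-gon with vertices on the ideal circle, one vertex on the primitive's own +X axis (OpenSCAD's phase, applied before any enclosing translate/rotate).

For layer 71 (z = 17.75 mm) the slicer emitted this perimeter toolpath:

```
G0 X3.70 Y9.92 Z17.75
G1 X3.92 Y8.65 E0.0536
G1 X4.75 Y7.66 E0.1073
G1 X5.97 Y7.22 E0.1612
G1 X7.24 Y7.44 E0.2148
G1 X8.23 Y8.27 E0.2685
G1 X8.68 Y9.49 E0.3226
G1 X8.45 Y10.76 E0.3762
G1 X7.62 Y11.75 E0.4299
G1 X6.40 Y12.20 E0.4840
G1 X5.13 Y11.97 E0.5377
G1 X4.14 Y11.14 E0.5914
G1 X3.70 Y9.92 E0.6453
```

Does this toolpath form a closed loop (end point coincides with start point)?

Start point (G0): (3.70, 9.92). End point (last G1): the path returns to the start — closed.

yes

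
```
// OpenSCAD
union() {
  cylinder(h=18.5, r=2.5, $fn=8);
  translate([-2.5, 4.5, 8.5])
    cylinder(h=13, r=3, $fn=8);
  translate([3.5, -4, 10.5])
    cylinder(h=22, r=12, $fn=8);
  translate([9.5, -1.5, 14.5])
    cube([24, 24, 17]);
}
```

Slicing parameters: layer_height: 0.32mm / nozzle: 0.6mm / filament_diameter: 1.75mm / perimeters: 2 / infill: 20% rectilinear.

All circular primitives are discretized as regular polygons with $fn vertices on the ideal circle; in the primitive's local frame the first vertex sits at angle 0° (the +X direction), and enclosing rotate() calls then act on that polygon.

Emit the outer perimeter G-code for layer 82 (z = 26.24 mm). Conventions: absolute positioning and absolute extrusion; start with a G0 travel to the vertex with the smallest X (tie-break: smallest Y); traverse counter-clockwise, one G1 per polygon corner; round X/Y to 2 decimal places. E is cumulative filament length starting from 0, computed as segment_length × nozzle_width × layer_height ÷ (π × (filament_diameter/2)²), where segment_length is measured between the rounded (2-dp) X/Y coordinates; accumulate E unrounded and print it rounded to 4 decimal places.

G0 X-8.50 Y-4.00 Z26.24
G1 X-4.99 Y-12.49 E0.7333
G1 X3.50 Y-16.00 E1.4667
G1 X11.99 Y-12.49 E2.2000
G1 X15.50 Y-4.00 E2.9334
G1 X14.46 Y-1.50 E3.1495
G1 X33.50 Y-1.50 E4.6694
G1 X33.50 Y22.50 E6.5851
G1 X9.50 Y22.50 E8.5009
G1 X9.50 Y5.51 E9.8571
G1 X3.50 Y8.00 E10.3757
G1 X-4.99 Y4.49 E11.1090
G1 X-8.50 Y-4.00 E11.8424

At z = 26.24 mm: the cylinder is not intersected at this z (z outside [0, 18.5]); the cylinder at (-2.5, 4.5) does not reach this height (z outside [8.5, 21.5]); the r=12 cylinder at (3.5, -4) contributes a regular 8-gon of circumradius 12; the cube at (9.5, -1.5) (footprint 24×24) is included at this height; Taking the union: the regions partially overlap (shared area 23.57 mm²), so overlapping operands fuse into one piece — 1 connected region. The outline is a single polygon with 12 vertices. Extrusion per mm of travel: 0.6 × 0.32 / (π × 0.875²) = 0.079824. Accumulating E over each segment gives final E = 11.8424.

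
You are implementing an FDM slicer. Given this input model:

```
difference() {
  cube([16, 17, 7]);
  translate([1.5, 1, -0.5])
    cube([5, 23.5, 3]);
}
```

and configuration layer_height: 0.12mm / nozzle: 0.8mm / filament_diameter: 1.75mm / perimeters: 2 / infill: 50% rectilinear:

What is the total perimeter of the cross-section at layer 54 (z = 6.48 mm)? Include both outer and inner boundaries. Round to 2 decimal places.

At z = 6.48 mm: the cube is present — its section is the full 16×17 rectangle (perimeter 66.00 mm); the cube at (1.5, 1) does not reach this height (z outside [-0.5, 2.5]); Taking the first minus the rest: none of the subtracted shapes is present at this height, so the 16×17 cube is unchanged — boundary = 66.00 mm. Overall, the cross-section is a single solid region. Total boundary length (outer) = 66.00 mm.

66.00 mm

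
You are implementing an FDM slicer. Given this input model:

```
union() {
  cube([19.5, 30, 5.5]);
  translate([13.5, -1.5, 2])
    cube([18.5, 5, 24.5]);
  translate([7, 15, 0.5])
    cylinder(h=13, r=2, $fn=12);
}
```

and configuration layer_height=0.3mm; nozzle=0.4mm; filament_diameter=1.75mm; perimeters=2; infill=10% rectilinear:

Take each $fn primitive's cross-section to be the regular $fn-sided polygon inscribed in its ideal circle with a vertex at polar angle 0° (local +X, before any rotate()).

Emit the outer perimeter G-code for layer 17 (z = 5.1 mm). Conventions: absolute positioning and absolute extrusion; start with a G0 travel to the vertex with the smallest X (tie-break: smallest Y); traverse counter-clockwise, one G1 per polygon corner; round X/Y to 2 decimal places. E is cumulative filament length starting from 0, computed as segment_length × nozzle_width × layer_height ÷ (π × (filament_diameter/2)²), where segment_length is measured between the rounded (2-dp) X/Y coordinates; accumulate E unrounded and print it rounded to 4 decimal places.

G0 X0.00 Y0.00 Z5.10
G1 X13.50 Y0.00 E0.6735
G1 X13.50 Y-1.50 E0.7484
G1 X32.00 Y-1.50 E1.6713
G1 X32.00 Y3.50 E1.9208
G1 X19.50 Y3.50 E2.5444
G1 X19.50 Y30.00 E3.8665
G1 X0.00 Y30.00 E4.8393
G1 X0.00 Y0.00 E6.3361

At z = 5.1 mm: the 19.5×30 cube contributes its full rectangle; the cube at (13.5, -1.5) is present — its section is the full 18.5×5 rectangle; the r=2 cylinder at (7, 15) contributes a regular 12-gon of circumradius 2; Merging all regions: the regions partially overlap (shared area 33.00 mm²), so overlapping operands fuse into one piece — 1 connected region. The outline is a single polygon with 8 vertices. Extrusion per mm of travel: 0.4 × 0.3 / (π × 0.875²) = 0.049890. Accumulating E over each segment gives final E = 6.3361.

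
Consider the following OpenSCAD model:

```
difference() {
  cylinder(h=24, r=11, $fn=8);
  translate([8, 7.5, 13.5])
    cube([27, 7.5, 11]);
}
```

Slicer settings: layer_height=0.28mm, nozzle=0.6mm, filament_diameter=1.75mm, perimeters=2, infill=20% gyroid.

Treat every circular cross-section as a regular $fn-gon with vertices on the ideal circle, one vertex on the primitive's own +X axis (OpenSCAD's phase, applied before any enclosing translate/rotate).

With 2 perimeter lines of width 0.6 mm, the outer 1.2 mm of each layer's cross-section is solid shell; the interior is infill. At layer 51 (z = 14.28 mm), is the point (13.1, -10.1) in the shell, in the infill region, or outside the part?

At z = 14.28 mm: the cylinder: section is a regular 8-gon, circumradius r=11; the cube at (8, 7.5) is present — its section is the full 27×7.5 rectangle; After the difference (first − rest): starting from the r=11 cylinder, the 27×7.5 cube at (8, 7.5) misses the remaining region (no effect) — 1 connected region. Overall, the cross-section is a single solid region. The nearest boundary edge runs (7.78, -7.78)→(-0.00, -11.00); distance from the point to it = 5.81 mm. The point is not inside any of the regions above, so it lies outside the cross-section (5.81 mm from the nearest boundary).

outside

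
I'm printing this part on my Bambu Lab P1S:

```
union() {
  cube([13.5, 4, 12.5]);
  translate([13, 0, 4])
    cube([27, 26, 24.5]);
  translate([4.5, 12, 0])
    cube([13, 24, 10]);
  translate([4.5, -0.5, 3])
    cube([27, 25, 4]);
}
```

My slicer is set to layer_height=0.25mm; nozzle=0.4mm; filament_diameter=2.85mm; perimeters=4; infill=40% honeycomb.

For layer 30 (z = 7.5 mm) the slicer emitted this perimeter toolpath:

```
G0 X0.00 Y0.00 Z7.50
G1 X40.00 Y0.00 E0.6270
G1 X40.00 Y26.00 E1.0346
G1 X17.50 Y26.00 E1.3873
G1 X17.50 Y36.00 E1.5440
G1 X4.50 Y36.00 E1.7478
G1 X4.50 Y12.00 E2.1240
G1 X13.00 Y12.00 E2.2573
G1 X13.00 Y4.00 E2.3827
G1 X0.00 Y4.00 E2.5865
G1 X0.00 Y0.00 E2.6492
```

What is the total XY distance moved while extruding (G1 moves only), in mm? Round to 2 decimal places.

169.00 mm

Sum the Euclidean lengths of each G1 segment: total = 169.00 mm.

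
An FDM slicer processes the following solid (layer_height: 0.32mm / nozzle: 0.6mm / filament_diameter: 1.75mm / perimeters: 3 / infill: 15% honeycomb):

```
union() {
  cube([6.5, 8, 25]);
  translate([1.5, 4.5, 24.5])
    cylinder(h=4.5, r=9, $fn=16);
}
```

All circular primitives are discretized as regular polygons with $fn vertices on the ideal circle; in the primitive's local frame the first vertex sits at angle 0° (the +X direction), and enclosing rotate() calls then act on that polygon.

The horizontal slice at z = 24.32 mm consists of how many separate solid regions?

1

At z = 24.32 mm: the 6.5×8 cube contributes its full rectangle; the cylinder at (1.5, 4.5) does not reach this height (z outside [24.5, 29]); Merging all regions: only the 6.5×8 cube is present, so the union is just that shape — 1 connected region. The result has 1 disconnected region.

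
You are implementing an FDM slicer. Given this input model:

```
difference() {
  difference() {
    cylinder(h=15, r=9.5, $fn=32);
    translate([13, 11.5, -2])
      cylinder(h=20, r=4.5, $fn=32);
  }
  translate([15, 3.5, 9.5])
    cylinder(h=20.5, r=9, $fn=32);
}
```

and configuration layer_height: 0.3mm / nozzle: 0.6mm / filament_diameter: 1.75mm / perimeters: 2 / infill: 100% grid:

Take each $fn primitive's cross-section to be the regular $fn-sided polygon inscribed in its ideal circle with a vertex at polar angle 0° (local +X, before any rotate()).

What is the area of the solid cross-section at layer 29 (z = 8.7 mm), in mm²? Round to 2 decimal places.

281.71 mm²

At z = 8.7 mm: the cylinder: section is a regular 32-gon, circumradius r=9.5 (area = (32/2)·9.500²·sin(360°/32) = 281.71 mm²); the r=4.5 cylinder at (13, 11.5) gives a regular 32-gon of circumradius 4.5 (constant along its height) (area = (32/2)·4.500²·sin(360°/32) = 63.21 mm²); Taking the first minus the rest: starting from the r=9.5 cylinder (281.71 mm²), the r=4.5 cylinder at (13, 11.5) misses the remaining region (no effect) — area = 281.71 mm²; the cylinder at (15, 3.5) is not intersected at this z (z outside [9.5, 30]); After the difference (first − rest): none of the subtracted shapes is present at this height, so that combined region is unchanged — area = 281.71 mm². Overall, the cross-section is a single solid region. Net area = 281.71 mm².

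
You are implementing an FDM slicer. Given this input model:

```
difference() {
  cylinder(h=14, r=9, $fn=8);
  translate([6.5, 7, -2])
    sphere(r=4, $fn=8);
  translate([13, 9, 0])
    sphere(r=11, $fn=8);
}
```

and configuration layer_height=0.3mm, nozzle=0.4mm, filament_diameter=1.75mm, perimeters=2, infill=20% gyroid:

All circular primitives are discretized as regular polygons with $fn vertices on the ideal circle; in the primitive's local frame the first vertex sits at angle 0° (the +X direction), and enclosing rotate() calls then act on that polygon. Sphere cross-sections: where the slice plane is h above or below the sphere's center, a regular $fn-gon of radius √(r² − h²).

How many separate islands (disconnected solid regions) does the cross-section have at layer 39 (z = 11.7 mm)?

At z = 11.7 mm: the cylinder: section is a regular 8-gon, circumradius r=9; the sphere at (6.5, 7) is absent (|z−center|=13.700 > r=4); the sphere at (13, 9) does not reach this height (|z−center|=11.700 > r=11); Taking the first minus the rest: none of the subtracted shapes is present at this height, so the r=9 cylinder is unchanged — 1 connected region. Overall, the cross-section is a single solid region. Island count = 1.

1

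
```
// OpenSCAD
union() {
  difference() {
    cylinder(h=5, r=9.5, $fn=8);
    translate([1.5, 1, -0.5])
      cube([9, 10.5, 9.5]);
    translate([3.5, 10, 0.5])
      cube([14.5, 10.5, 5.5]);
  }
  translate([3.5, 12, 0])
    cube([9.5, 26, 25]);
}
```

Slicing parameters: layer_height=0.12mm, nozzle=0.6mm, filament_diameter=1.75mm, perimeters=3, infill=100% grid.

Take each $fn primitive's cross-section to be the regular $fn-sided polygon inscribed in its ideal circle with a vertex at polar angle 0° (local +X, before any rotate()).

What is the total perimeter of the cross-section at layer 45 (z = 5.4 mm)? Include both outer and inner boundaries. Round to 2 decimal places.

At z = 5.4 mm: the cylinder is absent (z outside [0, 5]); the 9×10.5 cube at (1.5, 1) contributes its full rectangle (perimeter 39.00 mm); the cube at (3.5, 10) (footprint 14.5×10.5) is included at this height (perimeter 50.00 mm); After the difference (first − rest): the first operand is absent here, so nothing remains; the cube at (3.5, 12) is present — its section is the full 9.5×26 rectangle (perimeter 71.00 mm); Taking the union: only the 9.5×26 cube at (3.5, 12) is present, so the union is just that shape — boundary = 71.00 mm. Overall, the cross-section is a single solid region. Total boundary length (outer) = 71.00 mm.

71.00 mm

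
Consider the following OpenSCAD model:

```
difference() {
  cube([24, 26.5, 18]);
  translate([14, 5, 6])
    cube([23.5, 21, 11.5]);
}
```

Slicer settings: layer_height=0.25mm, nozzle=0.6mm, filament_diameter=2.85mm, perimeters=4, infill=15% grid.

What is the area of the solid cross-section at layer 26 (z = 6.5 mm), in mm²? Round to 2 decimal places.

At z = 6.5 mm: the 24×26.5 cube contributes its full rectangle (area 636.00 mm²); the cube at (14, 5) is present — its section is the full 23.5×21 rectangle (area 493.50 mm²); Subtracting the remaining from the first: starting from the 24×26.5 cube (636.00 mm²), the 23.5×21 cube at (14, 5) partially overlaps it — only the 210.00 mm² overlap (of its 493.50 mm²) is removed, clipping the outline — area = 426.00 mm². Overall, the cross-section is a single solid region. Net area = 426.00 mm².

426.00 mm²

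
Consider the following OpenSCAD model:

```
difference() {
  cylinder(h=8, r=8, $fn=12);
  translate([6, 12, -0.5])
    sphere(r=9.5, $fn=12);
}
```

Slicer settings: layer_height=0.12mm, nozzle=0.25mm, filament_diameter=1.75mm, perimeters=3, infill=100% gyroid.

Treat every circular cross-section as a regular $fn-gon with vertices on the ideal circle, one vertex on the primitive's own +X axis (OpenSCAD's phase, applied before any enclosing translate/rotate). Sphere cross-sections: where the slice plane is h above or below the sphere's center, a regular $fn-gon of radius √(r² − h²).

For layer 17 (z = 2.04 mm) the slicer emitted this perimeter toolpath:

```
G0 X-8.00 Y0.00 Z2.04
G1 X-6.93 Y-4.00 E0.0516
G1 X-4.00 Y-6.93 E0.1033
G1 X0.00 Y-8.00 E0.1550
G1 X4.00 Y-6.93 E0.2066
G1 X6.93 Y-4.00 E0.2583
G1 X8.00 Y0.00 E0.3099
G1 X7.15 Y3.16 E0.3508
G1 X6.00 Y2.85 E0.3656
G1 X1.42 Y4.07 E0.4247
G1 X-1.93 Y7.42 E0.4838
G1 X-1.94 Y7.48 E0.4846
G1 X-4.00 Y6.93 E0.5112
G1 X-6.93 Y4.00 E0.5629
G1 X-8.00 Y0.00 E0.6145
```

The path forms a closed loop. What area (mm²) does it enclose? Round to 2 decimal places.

168.99 mm²

Apply the shoelace formula to the sequence of (X, Y) vertices; enclosed area = 168.99 mm².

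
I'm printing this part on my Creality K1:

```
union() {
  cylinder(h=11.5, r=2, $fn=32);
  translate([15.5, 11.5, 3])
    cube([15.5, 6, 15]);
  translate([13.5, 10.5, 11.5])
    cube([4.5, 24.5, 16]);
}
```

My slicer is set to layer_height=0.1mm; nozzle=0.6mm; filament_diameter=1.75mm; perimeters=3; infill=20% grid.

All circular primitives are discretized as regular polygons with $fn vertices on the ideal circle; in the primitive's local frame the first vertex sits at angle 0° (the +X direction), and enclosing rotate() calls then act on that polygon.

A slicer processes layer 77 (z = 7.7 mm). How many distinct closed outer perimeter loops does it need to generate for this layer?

At z = 7.7 mm: the r=2 cylinder gives a regular 32-gon of circumradius 2 (constant along its height); the cube at (15.5, 11.5) is present — its section is the full 15.5×6 rectangle; the cube at (13.5, 10.5) does not reach this height (z outside [11.5, 27.5]); Combining (union): the 2 present regions are separate (no shared area or edge), so areas and boundary lengths simply add and each stays a separate island — 2 connected regions. The result has 2 disconnected regions.

2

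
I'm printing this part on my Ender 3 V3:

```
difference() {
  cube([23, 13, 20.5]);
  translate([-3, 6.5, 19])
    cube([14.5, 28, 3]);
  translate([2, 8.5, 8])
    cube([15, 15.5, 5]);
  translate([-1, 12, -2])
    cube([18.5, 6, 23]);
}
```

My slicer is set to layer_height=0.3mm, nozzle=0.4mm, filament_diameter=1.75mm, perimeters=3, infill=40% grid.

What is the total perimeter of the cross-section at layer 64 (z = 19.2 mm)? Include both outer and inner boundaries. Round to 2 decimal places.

At z = 19.2 mm: the cube (footprint 23×13) is included at this height (perimeter 72.00 mm); the cube at (-3, 6.5) is present — its section is the full 14.5×28 rectangle (perimeter 85.00 mm); the cube at (2, 8.5) is absent (z outside [8, 13]); the cube at (-1, 12) is present — its section is the full 18.5×6 rectangle (perimeter 49.00 mm); Taking the first minus the rest: starting from the 23×13 cube, the 14.5×28 cube at (-3, 6.5) partially overlaps it — only the 74.75 mm² overlap (of its 406.00 mm²) is removed, clipping the outline; the 18.5×6 cube at (-1, 12) partially overlaps it — only the 6.00 mm² overlap (of its 111.00 mm²) is removed, clipping the outline — boundary = 72.00 mm. Overall, the cross-section is a single solid region. Total boundary length (outer) = 72.00 mm.

72.00 mm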